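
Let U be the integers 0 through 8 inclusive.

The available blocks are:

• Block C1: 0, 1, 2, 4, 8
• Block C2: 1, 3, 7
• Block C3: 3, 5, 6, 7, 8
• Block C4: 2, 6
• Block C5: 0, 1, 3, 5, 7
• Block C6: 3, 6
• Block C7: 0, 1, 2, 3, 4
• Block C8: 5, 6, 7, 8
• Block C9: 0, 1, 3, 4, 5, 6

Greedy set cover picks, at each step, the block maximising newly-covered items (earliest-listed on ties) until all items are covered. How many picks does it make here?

3

Greedy: pick C9 (covers 6 new) → pick C1 (covers 2 new) → pick C2 (covers 1 new). Total picks: 3.
(The true minimum cover uses only 2 blocks, so greedy is not optimal here.)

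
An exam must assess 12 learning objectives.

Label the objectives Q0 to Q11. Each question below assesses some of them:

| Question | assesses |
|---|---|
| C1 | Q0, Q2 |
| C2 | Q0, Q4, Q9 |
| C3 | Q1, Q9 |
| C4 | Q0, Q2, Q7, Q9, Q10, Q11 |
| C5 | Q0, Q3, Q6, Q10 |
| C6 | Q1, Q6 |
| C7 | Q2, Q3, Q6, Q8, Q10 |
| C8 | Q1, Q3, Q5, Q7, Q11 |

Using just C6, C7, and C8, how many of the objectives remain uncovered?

Union of C6, C7, C8 = {Q1, Q2, Q3, Q5, Q6, Q7, Q8, Q10, Q11}.
Not covered: Q0, Q4, Q9 — 3 objectives.

3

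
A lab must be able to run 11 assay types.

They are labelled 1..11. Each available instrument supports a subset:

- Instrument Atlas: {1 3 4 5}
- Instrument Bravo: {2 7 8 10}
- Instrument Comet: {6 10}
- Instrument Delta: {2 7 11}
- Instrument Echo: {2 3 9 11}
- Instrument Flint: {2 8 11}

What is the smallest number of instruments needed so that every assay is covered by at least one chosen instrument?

4

Take {Atlas, Bravo, Comet, Echo}. Their union is {1, 2, 3, 4, 5, 6, 7, 8, 9, 10, 11}, which is all 11 assays.
Only Comet contains 6, so Comet is forced; the remaining 9 assays need at least 3 more instruments (each remaining instrument adds at most 4) — so at least 4 instruments are needed, and 4 is optimal.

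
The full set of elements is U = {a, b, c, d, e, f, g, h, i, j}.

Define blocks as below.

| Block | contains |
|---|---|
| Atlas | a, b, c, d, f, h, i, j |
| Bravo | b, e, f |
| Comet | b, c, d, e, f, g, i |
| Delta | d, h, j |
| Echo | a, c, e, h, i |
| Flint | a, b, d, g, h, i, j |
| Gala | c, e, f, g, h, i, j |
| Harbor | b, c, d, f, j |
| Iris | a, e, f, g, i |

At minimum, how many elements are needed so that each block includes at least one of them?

T = {f, h} meets every block (each contains at least one member of T), and |T| = 2.
The blocks Delta, Iris are pairwise disjoint, so any hitting set needs a separate element for each — at least 2. Hence 2 is optimal.

2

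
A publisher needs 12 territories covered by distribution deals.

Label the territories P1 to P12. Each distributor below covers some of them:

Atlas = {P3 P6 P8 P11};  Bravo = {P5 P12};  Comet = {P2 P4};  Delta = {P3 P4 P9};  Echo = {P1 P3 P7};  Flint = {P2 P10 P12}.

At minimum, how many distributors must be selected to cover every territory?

Take {Atlas, Bravo, Delta, Echo, Flint}. Their union is {P1, P2, P3, P4, P5, P6, P7, P8, P9, P10, P11, P12}, which is all 12 territories.
No 4 of the 6 distributors cover everything (all 15 combinations miss at least one territory), so 5 is optimal.

5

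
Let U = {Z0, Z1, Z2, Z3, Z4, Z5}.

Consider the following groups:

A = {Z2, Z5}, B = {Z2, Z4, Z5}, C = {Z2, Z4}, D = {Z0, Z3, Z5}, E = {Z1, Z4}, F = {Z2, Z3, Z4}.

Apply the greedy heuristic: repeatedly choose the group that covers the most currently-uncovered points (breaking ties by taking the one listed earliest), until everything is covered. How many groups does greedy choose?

3

Greedy: pick B (covers 3 new) → pick D (covers 2 new) → pick E (covers 1 new). Total picks: 3.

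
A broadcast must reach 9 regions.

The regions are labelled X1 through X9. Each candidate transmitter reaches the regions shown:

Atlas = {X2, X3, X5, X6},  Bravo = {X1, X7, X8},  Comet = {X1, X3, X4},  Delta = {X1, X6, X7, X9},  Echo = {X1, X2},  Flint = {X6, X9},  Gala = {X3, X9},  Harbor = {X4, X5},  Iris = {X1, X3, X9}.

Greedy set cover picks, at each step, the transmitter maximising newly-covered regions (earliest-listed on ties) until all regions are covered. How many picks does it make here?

4

Greedy: pick Atlas (covers 4 new) → pick Bravo (covers 3 new) → pick Comet (covers 1 new) → pick Delta (covers 1 new). Total picks: 4.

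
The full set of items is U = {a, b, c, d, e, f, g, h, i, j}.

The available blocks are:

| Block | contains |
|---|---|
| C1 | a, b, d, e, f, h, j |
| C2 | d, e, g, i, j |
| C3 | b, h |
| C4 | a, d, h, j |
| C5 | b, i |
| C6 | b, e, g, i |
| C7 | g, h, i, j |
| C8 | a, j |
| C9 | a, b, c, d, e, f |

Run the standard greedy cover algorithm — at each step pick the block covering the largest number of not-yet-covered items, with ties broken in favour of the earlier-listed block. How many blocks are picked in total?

3

Greedy: pick C1 (covers 7 new) → pick C2 (covers 2 new) → pick C9 (covers 1 new). Total picks: 3.
(The true minimum cover uses only 2 blocks, so greedy is not optimal here.)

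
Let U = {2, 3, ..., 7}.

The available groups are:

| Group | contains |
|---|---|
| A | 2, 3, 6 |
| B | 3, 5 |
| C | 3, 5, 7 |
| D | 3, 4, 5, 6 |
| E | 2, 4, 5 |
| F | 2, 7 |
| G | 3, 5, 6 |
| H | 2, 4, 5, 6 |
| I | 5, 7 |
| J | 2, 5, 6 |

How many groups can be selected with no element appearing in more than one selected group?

A, I are pairwise disjoint (A={2,3,6}; I={5,7}).
Every remaining group overlaps one of these, and no 3 of the listed groups are pairwise disjoint, so 2 is the maximum.

2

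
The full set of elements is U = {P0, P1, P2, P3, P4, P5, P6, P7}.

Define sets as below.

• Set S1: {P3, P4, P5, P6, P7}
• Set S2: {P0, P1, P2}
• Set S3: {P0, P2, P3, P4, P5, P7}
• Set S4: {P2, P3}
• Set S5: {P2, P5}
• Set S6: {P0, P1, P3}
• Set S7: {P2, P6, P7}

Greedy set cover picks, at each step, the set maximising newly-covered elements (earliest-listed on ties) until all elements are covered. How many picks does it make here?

Greedy: pick S3 (covers 6 new) → pick S1 (covers 1 new) → pick S2 (covers 1 new). Total picks: 3.
(The true minimum cover uses only 2 sets, so greedy is not optimal here.)

3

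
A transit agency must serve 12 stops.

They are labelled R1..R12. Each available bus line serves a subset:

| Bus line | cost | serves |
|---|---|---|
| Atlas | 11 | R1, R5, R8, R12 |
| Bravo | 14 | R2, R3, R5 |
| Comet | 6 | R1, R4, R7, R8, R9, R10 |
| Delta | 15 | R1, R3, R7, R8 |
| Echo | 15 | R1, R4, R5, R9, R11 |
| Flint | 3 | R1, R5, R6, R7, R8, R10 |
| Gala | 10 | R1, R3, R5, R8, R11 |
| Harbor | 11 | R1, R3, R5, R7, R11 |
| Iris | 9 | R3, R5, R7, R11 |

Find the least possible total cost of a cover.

Atlas, Bravo, Echo, Flint together cover every stop (Atlas ∪ Bravo ∪ Echo ∪ Flint = {R1, R2, R3, R4, R5, R6, R7, R8, R9, R10, R11, R12}); total cost 11 + 14 + 15 + 3 = 43.
No covering selection has total cost below 43.

43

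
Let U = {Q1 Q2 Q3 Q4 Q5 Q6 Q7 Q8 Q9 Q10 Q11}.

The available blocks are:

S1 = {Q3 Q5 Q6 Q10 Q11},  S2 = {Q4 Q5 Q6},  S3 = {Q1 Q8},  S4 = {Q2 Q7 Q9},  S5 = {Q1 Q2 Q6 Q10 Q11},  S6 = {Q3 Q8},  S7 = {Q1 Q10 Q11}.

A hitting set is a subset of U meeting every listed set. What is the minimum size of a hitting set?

The 4 elements {Q1, Q2, Q3, Q4} hit every block.
The blocks S2, S4, S6, S7 are pairwise disjoint, so any hitting set needs a separate element for each — at least 4. Hence 4 is optimal.

4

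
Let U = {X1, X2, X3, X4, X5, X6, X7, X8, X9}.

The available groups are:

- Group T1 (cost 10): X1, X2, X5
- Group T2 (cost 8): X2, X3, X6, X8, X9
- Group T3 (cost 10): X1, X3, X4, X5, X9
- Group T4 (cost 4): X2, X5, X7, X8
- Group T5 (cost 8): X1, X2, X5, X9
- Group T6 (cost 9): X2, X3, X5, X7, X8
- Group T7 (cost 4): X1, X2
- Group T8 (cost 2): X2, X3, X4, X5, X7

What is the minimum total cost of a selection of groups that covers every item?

T2, T7, T8 together cover every item (T2 ∪ T7 ∪ T8 = {X1, X2, X3, X4, X5, X6, X7, X8, X9}); total cost 8 + 4 + 2 = 14.
No covering selection has total cost below 14.

14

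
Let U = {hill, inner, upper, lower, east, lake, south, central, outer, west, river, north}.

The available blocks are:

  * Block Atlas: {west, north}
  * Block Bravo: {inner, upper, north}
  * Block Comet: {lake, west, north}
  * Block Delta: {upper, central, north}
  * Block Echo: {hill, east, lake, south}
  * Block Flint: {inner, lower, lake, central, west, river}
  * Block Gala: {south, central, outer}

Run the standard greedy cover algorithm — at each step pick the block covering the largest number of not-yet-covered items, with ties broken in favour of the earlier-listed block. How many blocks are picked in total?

Greedy: pick Flint (covers 6 new) → pick Echo (covers 3 new) → pick Bravo (covers 2 new) → pick Gala (covers 1 new). Total picks: 4.

4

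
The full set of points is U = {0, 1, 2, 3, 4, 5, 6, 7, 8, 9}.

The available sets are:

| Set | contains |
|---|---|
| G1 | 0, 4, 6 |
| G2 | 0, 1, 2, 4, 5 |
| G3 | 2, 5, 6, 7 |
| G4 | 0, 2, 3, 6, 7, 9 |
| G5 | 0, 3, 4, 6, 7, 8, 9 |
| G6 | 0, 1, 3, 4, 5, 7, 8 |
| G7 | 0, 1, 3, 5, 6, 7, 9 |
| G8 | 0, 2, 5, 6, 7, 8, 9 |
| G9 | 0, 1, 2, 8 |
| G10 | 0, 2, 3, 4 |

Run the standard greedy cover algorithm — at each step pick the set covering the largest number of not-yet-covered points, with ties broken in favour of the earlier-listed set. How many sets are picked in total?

Greedy: pick G5 (covers 7 new) → pick G2 (covers 3 new). Total picks: 2.

2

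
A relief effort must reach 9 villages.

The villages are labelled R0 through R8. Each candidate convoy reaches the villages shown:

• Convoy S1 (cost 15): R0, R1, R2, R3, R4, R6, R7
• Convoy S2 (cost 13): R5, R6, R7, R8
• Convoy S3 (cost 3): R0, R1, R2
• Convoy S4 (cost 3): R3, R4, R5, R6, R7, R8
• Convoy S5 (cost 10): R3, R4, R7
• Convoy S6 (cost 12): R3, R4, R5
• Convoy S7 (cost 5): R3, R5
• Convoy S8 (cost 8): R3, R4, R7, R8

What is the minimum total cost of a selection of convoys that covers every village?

S3, S4 together cover every village (S3 ∪ S4 = {R0, R1, R2, R3, R4, R5, R6, R7, R8}); total cost 3 + 3 = 6.
No covering selection has total cost below 6.

6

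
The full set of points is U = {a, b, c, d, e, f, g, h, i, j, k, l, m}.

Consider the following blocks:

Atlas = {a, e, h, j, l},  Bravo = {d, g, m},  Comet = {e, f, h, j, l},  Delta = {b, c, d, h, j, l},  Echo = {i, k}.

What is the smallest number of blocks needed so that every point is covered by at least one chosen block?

Take {Atlas, Bravo, Comet, Delta, Echo}. Their union is {a, b, c, d, e, f, g, h, i, j, k, l, m}, which is all 13 points.
Only Delta contains b, so Delta is forced; the remaining 7 points need at least 4 more blocks (each remaining block adds at most 2) — so at least 5 blocks are needed, and 5 is optimal.

5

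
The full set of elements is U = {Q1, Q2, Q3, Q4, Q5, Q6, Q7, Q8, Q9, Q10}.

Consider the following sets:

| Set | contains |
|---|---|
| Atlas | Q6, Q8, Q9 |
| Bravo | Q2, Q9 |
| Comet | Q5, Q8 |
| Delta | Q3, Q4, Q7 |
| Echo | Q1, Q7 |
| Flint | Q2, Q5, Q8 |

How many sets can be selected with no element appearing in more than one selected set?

3

Bravo, Comet, Delta are pairwise disjoint (Bravo={Q2,Q9}; Comet={Q5,Q8}; Delta={Q3,Q4,Q7}).
Every remaining set overlaps one of these, and no 4 of the listed sets are pairwise disjoint, so 3 is the maximum.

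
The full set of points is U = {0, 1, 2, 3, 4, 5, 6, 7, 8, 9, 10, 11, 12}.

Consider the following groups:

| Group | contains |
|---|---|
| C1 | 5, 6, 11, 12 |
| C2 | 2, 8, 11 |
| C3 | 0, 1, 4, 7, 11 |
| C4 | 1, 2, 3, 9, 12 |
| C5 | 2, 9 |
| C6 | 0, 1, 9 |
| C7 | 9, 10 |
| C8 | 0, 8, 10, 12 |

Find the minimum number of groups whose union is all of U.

C1 and C3 and C4 and C8 together: C1 ∪ C3 ∪ C4 ∪ C8 = {0, 1, 2, 3, 4, 5, 6, 7, 8, 9, 10, 11, 12} — every point is covered.
Only C1 contains 5, so C1 is forced; the remaining 9 points need at least 3 more groups (each remaining group adds at most 4) — so at least 4 groups are needed, and 4 is optimal.

4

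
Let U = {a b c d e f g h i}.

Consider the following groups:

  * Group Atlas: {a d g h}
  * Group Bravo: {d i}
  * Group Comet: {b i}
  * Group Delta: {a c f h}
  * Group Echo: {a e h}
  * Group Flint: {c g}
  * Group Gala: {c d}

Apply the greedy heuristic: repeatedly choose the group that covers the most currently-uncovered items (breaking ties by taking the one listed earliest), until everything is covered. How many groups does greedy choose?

Greedy: pick Atlas (covers 4 new) → pick Comet (covers 2 new) → pick Delta (covers 2 new) → pick Echo (covers 1 new). Total picks: 4.

4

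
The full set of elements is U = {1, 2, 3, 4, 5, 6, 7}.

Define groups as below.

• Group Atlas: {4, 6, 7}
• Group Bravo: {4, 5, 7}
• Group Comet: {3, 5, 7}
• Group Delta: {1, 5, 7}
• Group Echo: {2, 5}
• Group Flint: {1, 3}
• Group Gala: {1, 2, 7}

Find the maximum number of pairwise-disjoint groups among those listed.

Atlas, Echo, Flint are pairwise disjoint (Atlas={4,6,7}; Echo={2,5}; Flint={1,3}).
Every remaining group overlaps one of these, and no 4 of the listed groups are pairwise disjoint, so 3 is the maximum.

3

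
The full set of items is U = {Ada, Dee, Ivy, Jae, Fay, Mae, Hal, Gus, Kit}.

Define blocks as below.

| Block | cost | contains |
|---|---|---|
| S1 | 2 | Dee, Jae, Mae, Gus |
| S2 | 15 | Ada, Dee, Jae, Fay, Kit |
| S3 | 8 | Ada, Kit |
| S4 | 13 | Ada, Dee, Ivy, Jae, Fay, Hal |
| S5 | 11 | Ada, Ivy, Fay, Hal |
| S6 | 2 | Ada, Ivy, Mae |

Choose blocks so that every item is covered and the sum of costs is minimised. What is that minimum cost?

21

S1, S3, S5 together cover every item (S1 ∪ S3 ∪ S5 = {Ada, Dee, Ivy, Jae, Fay, Mae, Hal, Gus, Kit}); total cost 2 + 8 + 11 = 21.
The greedy pick S1, S6, S5, S3 costs 23; no covering selection beats 21.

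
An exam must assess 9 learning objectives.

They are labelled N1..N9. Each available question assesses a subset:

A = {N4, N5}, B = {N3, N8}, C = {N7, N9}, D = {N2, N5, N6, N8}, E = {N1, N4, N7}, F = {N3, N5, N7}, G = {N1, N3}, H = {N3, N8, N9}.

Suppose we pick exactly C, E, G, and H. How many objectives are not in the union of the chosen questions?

3

Union of C, E, G, H = {N1, N3, N4, N7, N8, N9}.
Not covered: N2, N5, N6 — 3 objectives.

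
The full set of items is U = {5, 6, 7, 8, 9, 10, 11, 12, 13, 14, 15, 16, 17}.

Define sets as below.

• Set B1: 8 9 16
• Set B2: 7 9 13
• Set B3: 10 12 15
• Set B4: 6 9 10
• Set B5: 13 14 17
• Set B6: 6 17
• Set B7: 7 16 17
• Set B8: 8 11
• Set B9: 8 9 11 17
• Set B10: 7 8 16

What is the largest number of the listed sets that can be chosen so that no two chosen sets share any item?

4

B2, B3, B6, B8 are pairwise disjoint (B2={7,9,13}; B3={10,12,15}; B6={6,17}; B8={8,11}).
Every remaining set overlaps one of these, and no 5 of the listed sets are pairwise disjoint, so 4 is the maximum.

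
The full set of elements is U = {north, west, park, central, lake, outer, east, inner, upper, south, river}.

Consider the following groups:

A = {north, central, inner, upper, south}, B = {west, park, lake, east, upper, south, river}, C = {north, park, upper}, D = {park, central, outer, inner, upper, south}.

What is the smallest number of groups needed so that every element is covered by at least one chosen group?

3

A, B, and D cover everything between them: the union {north, west, park, central, lake, outer, east, inner, upper, south, river} is all of U.
Only B contains west, so B is forced; the remaining 4 elements need at least 2 more groups (each remaining group adds at most 3) — so at least 3 groups are needed, and 3 is optimal.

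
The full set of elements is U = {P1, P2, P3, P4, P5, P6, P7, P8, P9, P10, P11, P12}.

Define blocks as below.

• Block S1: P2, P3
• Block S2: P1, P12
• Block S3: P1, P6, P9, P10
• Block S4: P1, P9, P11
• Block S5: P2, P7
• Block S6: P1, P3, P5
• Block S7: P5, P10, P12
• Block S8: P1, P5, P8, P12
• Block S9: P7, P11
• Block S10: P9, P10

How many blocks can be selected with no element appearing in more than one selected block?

S1, S2, S9, S10 are pairwise disjoint (S1={P2,P3}; S2={P1,P12}; S9={P7,P11}; S10={P9,P10}).
Every remaining block overlaps one of these, and no 5 of the listed blocks are pairwise disjoint, so 4 is the maximum.

4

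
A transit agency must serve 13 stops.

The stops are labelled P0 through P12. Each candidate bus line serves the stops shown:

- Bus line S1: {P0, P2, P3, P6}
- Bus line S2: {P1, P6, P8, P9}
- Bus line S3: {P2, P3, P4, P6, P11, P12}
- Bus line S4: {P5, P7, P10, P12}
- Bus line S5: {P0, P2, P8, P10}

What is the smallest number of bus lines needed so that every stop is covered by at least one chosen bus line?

S1 and S2 and S3 and S4 together: S1 ∪ S2 ∪ S3 ∪ S4 = {P0, P1, P2, P3, P4, P5, P6, P7, P8, P9, P10, P11, P12} — every stop is covered.
Only S3 contains P4, so S3 is forced; the remaining 7 stops need at least 3 more bus lines (each remaining bus line adds at most 3) — so at least 4 bus lines are needed, and 4 is optimal.

4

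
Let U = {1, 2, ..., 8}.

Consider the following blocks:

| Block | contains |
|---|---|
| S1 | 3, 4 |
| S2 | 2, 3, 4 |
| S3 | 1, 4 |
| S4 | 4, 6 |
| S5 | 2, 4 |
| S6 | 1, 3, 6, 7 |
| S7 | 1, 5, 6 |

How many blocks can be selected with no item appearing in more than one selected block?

S1, S7 are pairwise disjoint (S1={3,4}; S7={1,5,6}).
Every remaining block overlaps one of these, and no 3 of the listed blocks are pairwise disjoint, so 2 is the maximum.

2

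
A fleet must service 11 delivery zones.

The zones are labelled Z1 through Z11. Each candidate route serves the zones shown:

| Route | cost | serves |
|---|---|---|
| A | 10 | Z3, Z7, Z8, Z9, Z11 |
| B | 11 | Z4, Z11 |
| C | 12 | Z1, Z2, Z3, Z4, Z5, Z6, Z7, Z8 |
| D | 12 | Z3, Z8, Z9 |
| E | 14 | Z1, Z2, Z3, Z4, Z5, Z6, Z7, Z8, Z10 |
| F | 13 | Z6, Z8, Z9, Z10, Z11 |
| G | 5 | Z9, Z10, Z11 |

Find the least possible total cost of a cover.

C, G together cover every zone (C ∪ G = {Z1, Z2, Z3, Z4, Z5, Z6, Z7, Z8, Z9, Z10, Z11}); total cost 12 + 5 = 17.
No covering selection has total cost below 17.

17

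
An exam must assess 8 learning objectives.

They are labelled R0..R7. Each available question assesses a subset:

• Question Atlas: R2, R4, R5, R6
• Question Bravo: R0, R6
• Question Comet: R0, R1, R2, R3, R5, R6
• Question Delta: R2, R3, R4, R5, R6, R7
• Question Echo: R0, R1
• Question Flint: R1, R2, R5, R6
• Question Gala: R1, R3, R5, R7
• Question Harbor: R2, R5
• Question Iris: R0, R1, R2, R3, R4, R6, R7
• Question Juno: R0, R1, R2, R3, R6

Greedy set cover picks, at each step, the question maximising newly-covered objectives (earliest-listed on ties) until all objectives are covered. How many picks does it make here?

2

Greedy: pick Iris (covers 7 new) → pick Atlas (covers 1 new). Total picks: 2.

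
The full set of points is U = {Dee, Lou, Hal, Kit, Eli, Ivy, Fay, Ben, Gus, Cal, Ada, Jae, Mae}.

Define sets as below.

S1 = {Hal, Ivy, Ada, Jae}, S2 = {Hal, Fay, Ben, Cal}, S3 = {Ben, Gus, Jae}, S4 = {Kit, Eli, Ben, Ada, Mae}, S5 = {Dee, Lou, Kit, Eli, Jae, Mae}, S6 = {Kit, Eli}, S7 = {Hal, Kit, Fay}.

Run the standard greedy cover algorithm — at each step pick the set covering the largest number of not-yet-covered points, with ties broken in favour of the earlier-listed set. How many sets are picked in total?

4

Greedy: pick S5 (covers 6 new) → pick S2 (covers 4 new) → pick S1 (covers 2 new) → pick S3 (covers 1 new). Total picks: 4.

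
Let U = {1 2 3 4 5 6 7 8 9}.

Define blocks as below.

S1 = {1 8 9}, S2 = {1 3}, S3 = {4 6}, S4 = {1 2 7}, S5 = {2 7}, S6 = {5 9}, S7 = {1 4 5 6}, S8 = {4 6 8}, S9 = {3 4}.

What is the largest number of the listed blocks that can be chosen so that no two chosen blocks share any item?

S2, S3, S5, S6 are pairwise disjoint (S2={1,3}; S3={4,6}; S5={2,7}; S6={5,9}).
Every remaining block overlaps one of these, and no 5 of the listed blocks are pairwise disjoint, so 4 is the maximum.

4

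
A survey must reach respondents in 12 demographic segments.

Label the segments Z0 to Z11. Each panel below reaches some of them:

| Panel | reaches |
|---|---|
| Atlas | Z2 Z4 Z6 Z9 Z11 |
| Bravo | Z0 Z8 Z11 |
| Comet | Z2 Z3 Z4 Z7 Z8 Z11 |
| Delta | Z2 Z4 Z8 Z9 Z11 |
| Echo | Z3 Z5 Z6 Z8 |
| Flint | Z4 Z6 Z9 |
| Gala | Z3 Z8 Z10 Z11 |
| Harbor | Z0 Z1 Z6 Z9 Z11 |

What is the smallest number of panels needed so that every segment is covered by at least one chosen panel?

4

Take {Comet, Echo, Gala, Harbor}. Their union is {Z0, Z1, Z2, Z3, Z4, Z5, Z6, Z7, Z8, Z9, Z10, Z11}, which is all 12 segments.
No 3 of the 8 panels cover everything (all 56 combinations miss at least one segment), so 4 is optimal.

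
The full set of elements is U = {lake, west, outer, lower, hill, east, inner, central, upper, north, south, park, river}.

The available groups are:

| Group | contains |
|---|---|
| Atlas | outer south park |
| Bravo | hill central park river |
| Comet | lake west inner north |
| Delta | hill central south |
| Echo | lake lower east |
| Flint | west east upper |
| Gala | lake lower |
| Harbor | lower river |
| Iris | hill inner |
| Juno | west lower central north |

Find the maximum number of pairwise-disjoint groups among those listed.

Atlas, Flint, Harbor, Iris are pairwise disjoint (Atlas={outer,south,park}; Flint={west,east,upper}; Harbor={lower,river}; Iris={hill,inner}).
Every remaining group overlaps one of these, and no 5 of the listed groups are pairwise disjoint, so 4 is the maximum.

4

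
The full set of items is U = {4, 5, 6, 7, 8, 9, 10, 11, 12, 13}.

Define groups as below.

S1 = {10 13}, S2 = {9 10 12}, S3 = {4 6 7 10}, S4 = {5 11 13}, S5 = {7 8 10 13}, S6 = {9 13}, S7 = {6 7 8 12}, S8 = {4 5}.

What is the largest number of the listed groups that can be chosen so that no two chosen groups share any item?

3

S6, S7, S8 are pairwise disjoint (S6={9,13}; S7={6,7,8,12}; S8={4,5}).
Every remaining group overlaps one of these, and no 4 of the listed groups are pairwise disjoint, so 3 is the maximum.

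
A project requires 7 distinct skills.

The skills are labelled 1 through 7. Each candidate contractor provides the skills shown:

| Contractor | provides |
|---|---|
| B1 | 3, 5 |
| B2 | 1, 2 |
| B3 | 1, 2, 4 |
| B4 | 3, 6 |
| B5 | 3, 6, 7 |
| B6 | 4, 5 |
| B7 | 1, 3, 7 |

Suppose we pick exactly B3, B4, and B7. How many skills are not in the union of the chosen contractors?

1

Union of B3, B4, B7 = {1, 2, 3, 4, 6, 7}.
Not covered: 5 — 1 skill.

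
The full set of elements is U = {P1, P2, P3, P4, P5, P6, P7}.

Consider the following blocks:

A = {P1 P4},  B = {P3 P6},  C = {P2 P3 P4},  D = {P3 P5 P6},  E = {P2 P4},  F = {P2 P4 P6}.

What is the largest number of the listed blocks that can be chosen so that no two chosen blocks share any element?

2

D, E are pairwise disjoint (D={P3,P5,P6}; E={P2,P4}).
Every remaining block overlaps one of these, and no 3 of the listed blocks are pairwise disjoint, so 2 is the maximum.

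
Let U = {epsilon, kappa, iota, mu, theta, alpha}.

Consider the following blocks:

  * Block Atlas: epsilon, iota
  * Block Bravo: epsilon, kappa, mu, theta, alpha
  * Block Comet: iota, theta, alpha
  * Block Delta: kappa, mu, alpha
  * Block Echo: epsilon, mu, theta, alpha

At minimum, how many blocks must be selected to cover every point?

2

Atlas and Bravo cover everything between them: the union {epsilon, kappa, iota, mu, theta, alpha} is all of U.
No single block has all 6 points (the largest, Bravo, has 5), so 2 is optimal.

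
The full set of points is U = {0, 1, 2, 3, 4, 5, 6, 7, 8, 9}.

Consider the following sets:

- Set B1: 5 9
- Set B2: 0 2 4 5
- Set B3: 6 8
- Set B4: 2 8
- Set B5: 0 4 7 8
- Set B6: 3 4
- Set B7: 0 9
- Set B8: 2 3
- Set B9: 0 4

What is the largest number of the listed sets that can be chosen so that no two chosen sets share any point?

B1, B3, B8, B9 are pairwise disjoint (B1={5,9}; B3={6,8}; B8={2,3}; B9={0,4}).
Every remaining set overlaps one of these, and no 5 of the listed sets are pairwise disjoint, so 4 is the maximum.

4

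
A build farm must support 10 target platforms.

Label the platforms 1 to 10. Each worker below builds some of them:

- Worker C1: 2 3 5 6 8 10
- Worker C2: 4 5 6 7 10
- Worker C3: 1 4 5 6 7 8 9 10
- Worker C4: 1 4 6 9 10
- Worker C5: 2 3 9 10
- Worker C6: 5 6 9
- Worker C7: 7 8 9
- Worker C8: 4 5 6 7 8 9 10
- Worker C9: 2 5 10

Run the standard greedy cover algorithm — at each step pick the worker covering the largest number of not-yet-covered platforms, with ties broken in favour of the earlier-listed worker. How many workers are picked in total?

Greedy: pick C3 (covers 8 new) → pick C1 (covers 2 new). Total picks: 2.

2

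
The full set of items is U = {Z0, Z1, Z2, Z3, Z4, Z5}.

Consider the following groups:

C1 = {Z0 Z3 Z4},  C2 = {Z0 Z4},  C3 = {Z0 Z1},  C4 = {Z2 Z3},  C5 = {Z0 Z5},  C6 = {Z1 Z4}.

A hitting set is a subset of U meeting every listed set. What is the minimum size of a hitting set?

3

Take H = {Z0, Z1, Z2}. Each listed group contains at least one of these, so H is a hitting set of size 3.
The groups C4, C5, C6 are pairwise disjoint, so any hitting set needs a separate item for each — at least 3. Hence 3 is optimal.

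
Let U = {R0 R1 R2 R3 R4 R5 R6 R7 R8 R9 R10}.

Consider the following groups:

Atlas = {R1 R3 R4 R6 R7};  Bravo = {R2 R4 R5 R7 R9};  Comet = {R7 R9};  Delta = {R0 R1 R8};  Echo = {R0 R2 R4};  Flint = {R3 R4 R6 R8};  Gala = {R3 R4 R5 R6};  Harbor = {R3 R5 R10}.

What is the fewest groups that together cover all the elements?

Take {Bravo, Delta, Flint, Harbor}. Their union is {R0, R1, R2, R3, R4, R5, R6, R7, R8, R9, R10}, which is all 11 elements.
No 3 of the 8 groups cover everything (all 56 combinations miss at least one element), so 4 is optimal.

4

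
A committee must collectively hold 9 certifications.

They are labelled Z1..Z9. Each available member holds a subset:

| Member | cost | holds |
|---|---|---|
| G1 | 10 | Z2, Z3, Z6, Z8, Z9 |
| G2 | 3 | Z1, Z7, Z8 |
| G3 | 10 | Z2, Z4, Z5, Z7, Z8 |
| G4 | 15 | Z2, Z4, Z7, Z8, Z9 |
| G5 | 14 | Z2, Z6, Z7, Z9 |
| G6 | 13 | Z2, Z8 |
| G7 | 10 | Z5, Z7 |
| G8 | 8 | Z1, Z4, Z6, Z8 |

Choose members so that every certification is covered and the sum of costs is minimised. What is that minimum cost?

23

G1, G2, G3 together cover every certification (G1 ∪ G2 ∪ G3 = {Z1, Z2, Z3, Z4, Z5, Z6, Z7, Z8, Z9}); total cost 10 + 3 + 10 = 23.
No covering selection has total cost below 23.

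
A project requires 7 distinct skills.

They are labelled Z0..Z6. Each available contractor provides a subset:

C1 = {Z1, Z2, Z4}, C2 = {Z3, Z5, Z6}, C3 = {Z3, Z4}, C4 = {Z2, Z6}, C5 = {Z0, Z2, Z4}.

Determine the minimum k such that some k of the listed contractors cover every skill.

Take {C1, C2, C5}. Their union is {Z0, Z1, Z2, Z3, Z4, Z5, Z6}, which is all 7 skills.
Each contractor has at most 3 skills, and 2·3 = 6 < 7 — so at least 3 contractors are needed, and 3 is optimal.

3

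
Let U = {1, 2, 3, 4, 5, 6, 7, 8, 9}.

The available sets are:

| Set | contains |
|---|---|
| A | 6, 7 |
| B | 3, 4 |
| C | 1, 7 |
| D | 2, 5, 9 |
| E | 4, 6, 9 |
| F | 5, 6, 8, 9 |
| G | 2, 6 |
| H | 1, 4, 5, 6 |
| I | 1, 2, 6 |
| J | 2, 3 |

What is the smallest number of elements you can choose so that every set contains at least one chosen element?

4

T = {2, 4, 7, 8} meets every set (each contains at least one member of T), and |T| = 4.
No choice of 3 elements meets every set, so 4 is the minimum.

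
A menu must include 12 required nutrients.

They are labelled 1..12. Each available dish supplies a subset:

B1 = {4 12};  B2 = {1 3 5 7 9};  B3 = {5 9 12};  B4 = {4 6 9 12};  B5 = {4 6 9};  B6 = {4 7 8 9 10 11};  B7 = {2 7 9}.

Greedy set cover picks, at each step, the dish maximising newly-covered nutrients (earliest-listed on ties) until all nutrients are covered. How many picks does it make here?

Greedy: pick B6 (covers 6 new) → pick B2 (covers 3 new) → pick B4 (covers 2 new) → pick B7 (covers 1 new). Total picks: 4.

4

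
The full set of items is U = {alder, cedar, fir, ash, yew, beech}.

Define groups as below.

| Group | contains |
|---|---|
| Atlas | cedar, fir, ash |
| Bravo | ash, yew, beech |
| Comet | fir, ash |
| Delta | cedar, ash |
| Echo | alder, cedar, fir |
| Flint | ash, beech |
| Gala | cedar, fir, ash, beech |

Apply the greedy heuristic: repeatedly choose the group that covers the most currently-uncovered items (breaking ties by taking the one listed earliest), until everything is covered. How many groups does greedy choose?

Greedy: pick Gala (covers 4 new) → pick Bravo (covers 1 new) → pick Echo (covers 1 new). Total picks: 3.
(The true minimum cover uses only 2 groups, so greedy is not optimal here.)

3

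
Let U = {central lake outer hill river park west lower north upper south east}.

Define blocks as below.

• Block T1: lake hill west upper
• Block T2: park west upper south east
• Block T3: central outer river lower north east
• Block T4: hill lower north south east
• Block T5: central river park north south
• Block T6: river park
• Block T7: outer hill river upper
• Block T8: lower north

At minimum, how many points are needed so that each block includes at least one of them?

Take H = {river, west, lower}. Each listed block contains at least one of these, so H is a hitting set of size 3.
The blocks T1, T6, T8 are pairwise disjoint, so any hitting set needs a separate point for each — at least 3. Hence 3 is optimal.

3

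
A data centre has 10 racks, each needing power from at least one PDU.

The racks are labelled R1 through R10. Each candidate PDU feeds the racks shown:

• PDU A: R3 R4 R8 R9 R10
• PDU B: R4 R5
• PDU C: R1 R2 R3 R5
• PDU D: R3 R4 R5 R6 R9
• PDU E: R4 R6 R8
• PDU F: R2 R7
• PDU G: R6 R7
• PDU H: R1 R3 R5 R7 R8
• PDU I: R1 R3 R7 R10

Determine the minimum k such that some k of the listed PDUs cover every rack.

A and C and G together: A ∪ C ∪ G = {R1, R2, R3, R4, R5, R6, R7, R8, R9, R10} — every rack is covered.
No 2 of the 9 PDUs cover everything (all 36 combinations miss at least one rack), so 3 is optimal.

3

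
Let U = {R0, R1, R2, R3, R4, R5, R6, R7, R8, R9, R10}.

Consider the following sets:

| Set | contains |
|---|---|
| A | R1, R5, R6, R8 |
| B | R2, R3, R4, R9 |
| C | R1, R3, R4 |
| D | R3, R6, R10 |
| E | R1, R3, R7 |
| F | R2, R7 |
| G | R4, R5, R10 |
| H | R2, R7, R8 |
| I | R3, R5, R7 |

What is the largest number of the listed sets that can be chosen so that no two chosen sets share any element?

G, H are pairwise disjoint (G={R4,R5,R10}; H={R2,R7,R8}).
Every remaining set overlaps one of these, and no 3 of the listed sets are pairwise disjoint, so 2 is the maximum.

2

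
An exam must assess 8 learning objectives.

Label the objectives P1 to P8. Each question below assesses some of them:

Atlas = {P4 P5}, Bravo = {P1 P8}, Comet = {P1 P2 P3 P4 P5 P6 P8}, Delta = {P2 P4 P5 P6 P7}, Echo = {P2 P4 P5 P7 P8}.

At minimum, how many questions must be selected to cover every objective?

Comet and Echo together: Comet ∪ Echo = {P1, P2, P3, P4, P5, P6, P7, P8} — every objective is covered.
No single question has all 8 objectives (the largest, Comet, has 7), so 2 is optimal.

2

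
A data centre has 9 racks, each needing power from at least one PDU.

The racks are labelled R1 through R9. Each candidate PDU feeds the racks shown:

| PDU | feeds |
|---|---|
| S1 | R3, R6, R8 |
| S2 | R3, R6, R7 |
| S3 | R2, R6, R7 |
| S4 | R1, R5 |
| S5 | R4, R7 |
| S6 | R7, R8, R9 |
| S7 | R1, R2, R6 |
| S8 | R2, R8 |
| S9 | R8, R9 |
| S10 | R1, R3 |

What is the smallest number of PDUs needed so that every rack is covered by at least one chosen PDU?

Take {S1, S4, S5, S7, S9}. Their union is {R1, R2, R3, R4, R5, R6, R7, R8, R9}, which is all 9 racks.
No 4 of the 10 PDUs cover everything (all 210 combinations miss at least one rack), so 5 is optimal.

5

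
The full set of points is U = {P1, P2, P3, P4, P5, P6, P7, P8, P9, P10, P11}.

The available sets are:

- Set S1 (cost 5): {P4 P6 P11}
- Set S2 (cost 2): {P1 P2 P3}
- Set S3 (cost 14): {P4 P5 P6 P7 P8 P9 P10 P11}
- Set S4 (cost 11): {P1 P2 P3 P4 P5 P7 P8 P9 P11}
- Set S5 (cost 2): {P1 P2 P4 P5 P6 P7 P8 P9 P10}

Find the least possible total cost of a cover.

9

S1, S2, S5 together cover every point (S1 ∪ S2 ∪ S5 = {P1, P2, P3, P4, P5, P6, P7, P8, P9, P10, P11}); total cost 5 + 2 + 2 = 9.
No covering selection has total cost below 9.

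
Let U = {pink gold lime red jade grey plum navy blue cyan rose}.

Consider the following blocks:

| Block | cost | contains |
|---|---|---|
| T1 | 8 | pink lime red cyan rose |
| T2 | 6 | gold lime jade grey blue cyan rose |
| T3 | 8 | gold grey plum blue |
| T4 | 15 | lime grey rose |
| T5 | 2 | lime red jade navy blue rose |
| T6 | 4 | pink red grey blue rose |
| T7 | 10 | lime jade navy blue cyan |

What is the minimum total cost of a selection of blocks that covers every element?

T1, T3, T5 together cover every element (T1 ∪ T3 ∪ T5 = {pink, gold, lime, red, jade, grey, plum, navy, blue, cyan, rose}); total cost 8 + 8 + 2 = 18.
The greedy pick T5, T2, T6, T3 costs 20; no covering selection beats 18.

18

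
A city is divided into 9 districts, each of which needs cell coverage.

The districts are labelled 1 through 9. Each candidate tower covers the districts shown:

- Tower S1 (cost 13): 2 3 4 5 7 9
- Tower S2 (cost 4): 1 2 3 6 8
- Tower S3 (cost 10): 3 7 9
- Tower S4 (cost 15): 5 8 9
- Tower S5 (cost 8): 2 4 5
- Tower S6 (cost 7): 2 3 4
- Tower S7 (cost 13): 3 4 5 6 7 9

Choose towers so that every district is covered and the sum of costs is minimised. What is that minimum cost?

17

S1, S2 together cover every district (S1 ∪ S2 = {1, 2, 3, 4, 5, 6, 7, 8, 9}); total cost 13 + 4 = 17.
No covering selection has total cost below 17.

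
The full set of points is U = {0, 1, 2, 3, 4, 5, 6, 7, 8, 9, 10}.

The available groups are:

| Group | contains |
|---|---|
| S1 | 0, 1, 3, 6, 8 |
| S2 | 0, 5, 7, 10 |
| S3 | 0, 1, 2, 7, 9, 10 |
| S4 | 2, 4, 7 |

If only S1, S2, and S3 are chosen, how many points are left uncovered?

Union of S1, S2, S3 = {0, 1, 2, 3, 5, 6, 7, 8, 9, 10}.
Not covered: 4 — 1 point.

1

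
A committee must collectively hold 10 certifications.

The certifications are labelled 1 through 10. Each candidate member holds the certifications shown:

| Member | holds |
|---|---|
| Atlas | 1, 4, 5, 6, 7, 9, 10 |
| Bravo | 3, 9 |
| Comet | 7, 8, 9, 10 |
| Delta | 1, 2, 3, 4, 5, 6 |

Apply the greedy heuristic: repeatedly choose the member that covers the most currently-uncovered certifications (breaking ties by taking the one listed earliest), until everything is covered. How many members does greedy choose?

3

Greedy: pick Atlas (covers 7 new) → pick Delta (covers 2 new) → pick Comet (covers 1 new). Total picks: 3.
(The true minimum cover uses only 2 members, so greedy is not optimal here.)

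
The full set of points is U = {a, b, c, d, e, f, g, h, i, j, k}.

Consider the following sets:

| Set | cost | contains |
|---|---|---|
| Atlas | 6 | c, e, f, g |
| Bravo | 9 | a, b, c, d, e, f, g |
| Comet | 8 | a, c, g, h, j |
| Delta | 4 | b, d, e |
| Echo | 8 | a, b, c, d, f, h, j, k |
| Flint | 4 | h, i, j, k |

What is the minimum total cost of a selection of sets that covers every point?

Bravo, Flint together cover every point (Bravo ∪ Flint = {a, b, c, d, e, f, g, h, i, j, k}); total cost 9 + 4 = 13.
The greedy pick Echo, Atlas, Flint costs 18; no covering selection beats 13.

13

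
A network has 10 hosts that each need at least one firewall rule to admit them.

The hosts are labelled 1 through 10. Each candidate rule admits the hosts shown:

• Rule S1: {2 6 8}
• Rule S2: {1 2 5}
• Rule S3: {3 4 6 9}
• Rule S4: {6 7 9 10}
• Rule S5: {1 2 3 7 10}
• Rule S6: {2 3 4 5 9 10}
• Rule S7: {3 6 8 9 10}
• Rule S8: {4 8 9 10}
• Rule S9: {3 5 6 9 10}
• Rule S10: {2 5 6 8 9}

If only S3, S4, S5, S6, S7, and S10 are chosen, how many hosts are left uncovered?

Union of S3, S4, S5, S6, S7, S10 = {1, 2, 3, 4, 5, 6, 7, 8, 9, 10} — that's every host, so 0 are uncovered.

0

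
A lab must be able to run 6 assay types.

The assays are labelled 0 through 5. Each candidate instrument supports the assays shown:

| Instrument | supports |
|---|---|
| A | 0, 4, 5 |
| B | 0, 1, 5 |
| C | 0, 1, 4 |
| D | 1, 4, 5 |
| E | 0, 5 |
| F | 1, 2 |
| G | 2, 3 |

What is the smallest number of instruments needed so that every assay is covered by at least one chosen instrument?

Take {A, C, G}. Their union is {0, 1, 2, 3, 4, 5}, which is all 6 assays.
Only G contains 3, so G is forced; the remaining 4 assays need at least 2 more instruments (each remaining instrument adds at most 3) — so at least 3 instruments are needed, and 3 is optimal.

3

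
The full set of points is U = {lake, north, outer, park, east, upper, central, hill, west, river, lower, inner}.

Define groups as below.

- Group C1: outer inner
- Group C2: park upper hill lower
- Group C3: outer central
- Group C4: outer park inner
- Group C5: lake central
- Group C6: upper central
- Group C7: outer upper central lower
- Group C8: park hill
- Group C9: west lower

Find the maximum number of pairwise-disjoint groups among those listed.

C1, C6, C8, C9 are pairwise disjoint (C1={outer,inner}; C6={upper,central}; C8={park,hill}; C9={west,lower}).
Every remaining group overlaps one of these, and no 5 of the listed groups are pairwise disjoint, so 4 is the maximum.

4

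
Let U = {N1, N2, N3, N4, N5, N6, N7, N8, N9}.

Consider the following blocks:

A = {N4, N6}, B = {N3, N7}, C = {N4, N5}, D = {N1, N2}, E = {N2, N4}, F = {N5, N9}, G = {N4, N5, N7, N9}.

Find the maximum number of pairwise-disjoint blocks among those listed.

A, B, D, F are pairwise disjoint (A={N4,N6}; B={N3,N7}; D={N1,N2}; F={N5,N9}).
Every remaining block overlaps one of these, and no 5 of the listed blocks are pairwise disjoint, so 4 is the maximum.

4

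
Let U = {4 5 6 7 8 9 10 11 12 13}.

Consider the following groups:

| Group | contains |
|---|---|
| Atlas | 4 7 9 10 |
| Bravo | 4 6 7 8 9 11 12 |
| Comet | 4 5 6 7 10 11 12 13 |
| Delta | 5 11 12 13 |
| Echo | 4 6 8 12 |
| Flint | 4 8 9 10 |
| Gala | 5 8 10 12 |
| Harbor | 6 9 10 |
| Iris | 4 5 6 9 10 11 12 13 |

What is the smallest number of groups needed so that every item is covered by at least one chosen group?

2

Bravo and Iris cover everything between them: the union {4, 5, 6, 7, 8, 9, 10, 11, 12, 13} is all of U.
No single group has all 10 items (the largest, Comet, has 8), so 2 is optimal.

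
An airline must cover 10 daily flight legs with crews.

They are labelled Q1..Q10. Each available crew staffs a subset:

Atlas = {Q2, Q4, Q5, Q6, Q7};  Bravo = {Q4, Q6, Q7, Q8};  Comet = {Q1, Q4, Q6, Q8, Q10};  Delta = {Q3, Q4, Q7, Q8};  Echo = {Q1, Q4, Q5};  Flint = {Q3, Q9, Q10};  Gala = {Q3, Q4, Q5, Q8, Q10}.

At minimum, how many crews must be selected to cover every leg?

3

Take {Atlas, Comet, Flint}. Their union is {Q1, Q2, Q3, Q4, Q5, Q6, Q7, Q8, Q9, Q10}, which is all 10 legs.
Only Atlas contains Q2, so Atlas is forced; the remaining 5 legs need at least 2 more crews (each remaining crew adds at most 3) — so at least 3 crews are needed, and 3 is optimal.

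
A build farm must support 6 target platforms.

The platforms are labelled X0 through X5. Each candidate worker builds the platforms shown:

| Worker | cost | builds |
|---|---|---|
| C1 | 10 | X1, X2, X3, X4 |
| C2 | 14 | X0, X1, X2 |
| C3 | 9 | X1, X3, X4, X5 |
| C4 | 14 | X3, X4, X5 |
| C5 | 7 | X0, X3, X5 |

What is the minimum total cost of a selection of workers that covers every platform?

C1, C5 together cover every platform (C1 ∪ C5 = {X0, X1, X2, X3, X4, X5}); total cost 10 + 7 = 17.
The greedy pick C3, C2 costs 23; no covering selection beats 17.

17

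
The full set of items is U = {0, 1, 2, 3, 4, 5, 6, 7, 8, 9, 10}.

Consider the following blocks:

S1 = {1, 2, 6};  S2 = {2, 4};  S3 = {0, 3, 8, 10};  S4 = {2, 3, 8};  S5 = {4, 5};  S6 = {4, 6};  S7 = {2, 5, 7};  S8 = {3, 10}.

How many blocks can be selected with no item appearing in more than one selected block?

S3, S6, S7 are pairwise disjoint (S3={0,3,8,10}; S6={4,6}; S7={2,5,7}).
Every remaining block overlaps one of these, and no 4 of the listed blocks are pairwise disjoint, so 3 is the maximum.

3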